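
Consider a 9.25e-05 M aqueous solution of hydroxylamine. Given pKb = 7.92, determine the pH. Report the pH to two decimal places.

pH = 8.02

NH2OH + H2O ⇌ NH3OH+ + OH-
Kb = 10^(−7.92) = 1.20 × 10^-8
Kb = x²/(9.25e-05 − x) = 1.20 × 10^-8
Assume x ≪ 9.25e-05: x ≈ √(1.20 × 10^-8 × 9.25e-05) = 1.05 × 10^-6 M
(x/C₀ = 1.1% < 5%, so the approximation holds.)
pOH = 5.98, so pH = 14.00 − pOH = 8.02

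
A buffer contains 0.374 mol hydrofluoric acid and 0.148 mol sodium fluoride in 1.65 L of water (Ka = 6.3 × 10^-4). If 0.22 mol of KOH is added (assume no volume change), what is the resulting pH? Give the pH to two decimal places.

pH = 3.58

After neutralization: n(HF) = 0.154 mol, n(F-) = 0.368 mol.
pKa = −log(6.3 × 10^-4) = 3.201
pH = pKa + log([A⁻]/[HA]) = 3.201 + log(0.368/0.154) = 3.201 +0.378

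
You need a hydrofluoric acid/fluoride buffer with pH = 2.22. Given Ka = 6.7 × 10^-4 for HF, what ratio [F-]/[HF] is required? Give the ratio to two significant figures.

pKa = -log(6.7 × 10^-4) = 3.174
pH = pKa + log(r) ⇒ log(r) = 2.22 − 3.174 = -0.954
r = [F-]/[HF] = 10^(-0.954) = 0.111

ratio = 0.11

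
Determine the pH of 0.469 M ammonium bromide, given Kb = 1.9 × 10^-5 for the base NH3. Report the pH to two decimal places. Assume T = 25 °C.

pH = 4.80

NH4+ is the conjugate acid of the weak base NH3.
Ka = Kw/Kb = 1.0×10^-14 / 1.9 × 10^-5 = 5.26 × 10^-10
Let x = [H+] at equilibrium. Ka = x²/(0.469 − x).
Since Ka ≪ C₀, x ≈ √(Ka·C₀) = 1.57 × 10^-5 M.
pH = −log[H+] = −log(1.57 × 10^-5) = 4.80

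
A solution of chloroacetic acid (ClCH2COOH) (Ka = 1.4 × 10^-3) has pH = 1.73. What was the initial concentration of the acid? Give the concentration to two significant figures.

C₀ = 2.7 × 10^-1 M

[H+] = 10^(-1.73) = 1.86 × 10^-2 M = x
Ka = x²/(C₀ − x) ⇒ C₀ = x + x²/Ka
C₀ = 1.86 × 10^-2 + (1.86 × 10^-2)²/(1.4 × 10^-3) = 2.66 × 10^-1 M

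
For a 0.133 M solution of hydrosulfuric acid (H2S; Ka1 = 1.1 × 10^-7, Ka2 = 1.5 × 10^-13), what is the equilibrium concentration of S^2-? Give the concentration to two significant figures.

1.5 × 10^-13 M

First ionization gives [H+] ≈ [HS-] = 1.21 × 10^-4 M.
Second step: Ka2 = [H+][S^2-]/[HS-] ≈ [S^2-] (since [H+] ≈ [HS-]).
So [S^2-] ≈ Ka2.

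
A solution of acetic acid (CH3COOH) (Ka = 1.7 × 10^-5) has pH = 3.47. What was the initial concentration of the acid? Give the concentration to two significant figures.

[H+] = 10^(-3.47) = 3.39 × 10^-4 M = x
Ka = x²/(C₀ − x) ⇒ C₀ = x + x²/Ka
C₀ = 3.39 × 10^-4 + (3.39 × 10^-4)²/(1.7 × 10^-5) = 7.10 × 10^-3 M

C₀ = 7.1 × 10^-3 M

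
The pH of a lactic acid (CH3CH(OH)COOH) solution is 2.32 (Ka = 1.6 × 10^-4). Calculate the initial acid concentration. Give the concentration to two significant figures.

C₀ = 1.5 × 10^-1 M

[H+] = 10^(-2.32) = 4.79 × 10^-3 M = x
Ka = x²/(C₀ − x) ⇒ C₀ = x + x²/Ka
C₀ = 4.79 × 10^-3 + (4.79 × 10^-3)²/(1.6 × 10^-4) = 1.48 × 10^-1 M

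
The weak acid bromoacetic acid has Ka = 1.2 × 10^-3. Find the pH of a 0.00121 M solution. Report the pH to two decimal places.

pH = 3.13

BrCH2COOH ⇌ BrCH2COO- + H+
Ka = x²/(0.00121 − x) = 1.2 × 10^-3
The 5% rule fails; solving x² + Ka·x − Ka·C₀ = 0 exactly:
x = [−0.0012 + √(0.0012² + 5.81e-06)]/2 = 7.46 × 10^-4 M
pH = −log[H+] = −log(7.46 × 10^-4) = 3.13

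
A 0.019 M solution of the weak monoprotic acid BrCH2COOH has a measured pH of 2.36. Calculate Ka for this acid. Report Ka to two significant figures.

[H+] = 10^(-2.36) = 4.37 × 10^-3 M
At equilibrium [HA] = 0.019 − 4.37 × 10^-3 = 1.46 × 10^-2 M
Ka = [H+][A-]/[HA] = (4.37 × 10^-3)² / 1.46 × 10^-2 = 1.3 × 10^-3

Ka = 1.3 × 10^-3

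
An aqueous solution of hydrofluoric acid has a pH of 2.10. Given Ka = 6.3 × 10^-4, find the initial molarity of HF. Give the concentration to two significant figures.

C₀ = 1.1 × 10^-1 M

[H+] = 10^(-2.10) = 7.94 × 10^-3 M = x
Ka = x²/(C₀ − x) ⇒ C₀ = x + x²/Ka
C₀ = 7.94 × 10^-3 + (7.94 × 10^-3)²/(6.3 × 10^-4) = 1.08 × 10^-1 M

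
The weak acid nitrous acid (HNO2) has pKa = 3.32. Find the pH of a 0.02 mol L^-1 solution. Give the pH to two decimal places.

pH = 2.54

HNO2 ⇌ NO2- + H+
Ka = 10^(−3.32) = 4.79 × 10^-4
Let x = [H+] at equilibrium. Ka = x²/(0.02 − x).
x is not negligible relative to C₀; solve x² + 0.000479·x − 9.58e-06 = 0.
x = [−0.000479 + √(0.000479² + 3.83e-05)]/2 = 2.86 × 10^-3 M
pH = −log(2.86 × 10^-3) = 2.54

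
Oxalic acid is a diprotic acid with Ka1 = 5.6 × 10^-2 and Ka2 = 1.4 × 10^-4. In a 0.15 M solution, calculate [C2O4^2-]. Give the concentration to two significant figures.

1.4 × 10^-4 M

First ionization gives [H+] ≈ [HC2O4-] = 6.78 × 10^-2 M.
Second step: Ka2 = [H+][C2O4^2-]/[HC2O4-] ≈ [C2O4^2-] (since [H+] ≈ [HC2O4-]).
So [C2O4^2-] ≈ Ka2.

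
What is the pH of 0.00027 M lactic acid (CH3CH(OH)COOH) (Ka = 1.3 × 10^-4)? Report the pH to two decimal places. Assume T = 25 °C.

pH = 3.88

CH3CH(OH)COOH ⇌ CH3CH(OH)COO- + H+
Ka = [H+]²/(0.00027 − [H+]) = 1.3 × 10^-4
The 5% rule fails; solving [H+]² + Ka·[H+] − Ka·C₀ = 0 exactly:
[H+] = [−0.00013 + √(0.00013² + 1.4e-07)]/2 = 1.33 × 10^-4 M
pH = −log[H+] = −log(1.33 × 10^-4) = 3.88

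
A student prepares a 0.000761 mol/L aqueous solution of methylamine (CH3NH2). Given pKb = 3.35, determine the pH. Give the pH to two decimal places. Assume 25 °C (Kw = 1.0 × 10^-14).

CH3NH2 + H2O ⇌ CH3NH3+ + OH-
Kb = 10^(−3.35) = 4.47 × 10^-4
Kb = [OH-]²/(0.000761 − [OH-]) = 4.47 × 10^-4
[OH-] is not negligible relative to C₀; solve [OH-]² + 0.000447·[OH-] − 3.4e-07 = 0.
[OH-] = [−0.000447 + √(0.000447² + 1.36e-06)]/2 = 4.01 × 10^-4 M
pOH = −log(4.01 × 10^-4) = 3.40; pH = 14.00 − 3.40 = 10.60

pH = 10.60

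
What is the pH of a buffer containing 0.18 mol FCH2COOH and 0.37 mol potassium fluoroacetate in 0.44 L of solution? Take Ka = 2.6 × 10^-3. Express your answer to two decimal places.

pKa = −log(2.6 × 10^-3) = 2.585
pH = pKa + log([A⁻]/[HA]) = 2.585 + log(0.37/0.18)
pH = 2.585 + (+0.313) = 2.90

pH = 2.90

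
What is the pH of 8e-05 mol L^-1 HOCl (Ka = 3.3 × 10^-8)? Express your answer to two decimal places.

pH = 5.79

HOCl ⇌ OCl- + H+
Ka = x²/(8e-05 − x) = 3.3 × 10^-8
Since Ka ≪ C₀, x ≈ √(Ka·C₀) = 1.62 × 10^-6 M.
pH = −log[H+] = −log(1.62 × 10^-6) = 5.79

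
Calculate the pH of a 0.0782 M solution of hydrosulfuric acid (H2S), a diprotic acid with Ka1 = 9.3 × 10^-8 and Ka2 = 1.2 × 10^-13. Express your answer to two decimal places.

pH = 4.07

Since Ka1 ≫ Ka2, the first ionization dominates [H+].
Ka1 = x²/(0.0782 − x) = 9.3 × 10^-8
x ≈ √(9.3 × 10^-8 × 0.0782) = 8.53 × 10^-5 M
pH = −log(8.53 × 10^-5) = 4.07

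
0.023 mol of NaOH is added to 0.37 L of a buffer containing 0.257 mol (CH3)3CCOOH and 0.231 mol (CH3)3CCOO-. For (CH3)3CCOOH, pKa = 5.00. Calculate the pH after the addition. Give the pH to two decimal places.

pH = 5.04

After neutralization: n((CH3)3CCOOH) = 0.234 mol, n((CH3)3CCOO-) = 0.254 mol.
pH = pKa + log(n_(CH3)3CCOO-/n_(CH3)3CCOOH) = 5.00 + log(0.254/0.234) = 5.00 + (+0.036)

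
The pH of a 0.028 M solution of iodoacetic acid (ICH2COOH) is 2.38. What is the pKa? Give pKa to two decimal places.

pKa = 3.14

[H+] = 10^(-2.38) = 4.17 × 10^-3 M
At equilibrium [HA] = 0.028 − 4.17 × 10^-3 = 2.38 × 10^-2 M
Ka = [H+][A-]/[HA] = (4.17 × 10^-3)² / 2.38 × 10^-2 = 7.31 × 10^-4
pKa = -log(7.31 × 10^-4) = 3.14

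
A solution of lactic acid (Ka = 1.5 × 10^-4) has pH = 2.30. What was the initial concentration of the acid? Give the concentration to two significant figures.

C₀ = 1.7 × 10^-1 M

[H+] = 10^(-2.30) = 5.01 × 10^-3 M = x
Ka = x²/(C₀ − x) ⇒ C₀ = x + x²/Ka
C₀ = 5.01 × 10^-3 + (5.01 × 10^-3)²/(1.5 × 10^-4) = 1.72 × 10^-1 M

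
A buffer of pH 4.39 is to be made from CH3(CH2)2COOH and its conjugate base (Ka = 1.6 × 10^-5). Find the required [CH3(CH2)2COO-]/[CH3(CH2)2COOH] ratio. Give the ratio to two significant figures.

pKa = -log(1.6 × 10^-5) = 4.796
pH = pKa + log(r) ⇒ log(r) = 4.39 − 4.796 = -0.406
r = [CH3(CH2)2COO-]/[CH3(CH2)2COOH] = 10^(-0.406) = 0.393

ratio = 0.39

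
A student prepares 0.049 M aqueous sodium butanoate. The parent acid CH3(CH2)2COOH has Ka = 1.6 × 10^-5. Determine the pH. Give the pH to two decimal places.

CH3(CH2)2COO- is the conjugate base of the weak acid CH3(CH2)2COOH.
Kb = Kw/Ka = 1.0×10^-14 / 1.6 × 10^-5 = 6.25 × 10^-10
Kb = [OH-]²/(0.049 − [OH-]) = 6.25 × 10^-10
Assume [OH-] ≪ 0.049: [OH-] ≈ √(6.25 × 10^-10 × 0.049) = 5.53 × 10^-6 M
Check: 0.011% ionized — well under 5%, approximation valid.
pOH = −log(5.53 × 10^-6) = 5.26; pH = 14.00 − 5.26 = 8.74

pH = 8.74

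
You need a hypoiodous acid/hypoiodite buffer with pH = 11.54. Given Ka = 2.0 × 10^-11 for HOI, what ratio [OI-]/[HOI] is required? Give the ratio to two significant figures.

pKa = -log(2.0 × 10^-11) = 10.699
pH = pKa + log(r) ⇒ log(r) = 11.54 − 10.699 = +0.841
r = [OI-]/[HOI] = 10^(+0.841) = 6.93

ratio = 6.9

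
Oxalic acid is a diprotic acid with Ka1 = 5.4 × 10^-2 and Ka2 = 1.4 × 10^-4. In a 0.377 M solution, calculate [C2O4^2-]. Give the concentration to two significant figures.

1.4 × 10^-4 M

First ionization gives [H+] ≈ [HC2O4-] = 1.18 × 10^-1 M.
Second step: Ka2 = [H+][C2O4^2-]/[HC2O4-] ≈ [C2O4^2-] (since [H+] ≈ [HC2O4-]).
So [C2O4^2-] ≈ Ka2.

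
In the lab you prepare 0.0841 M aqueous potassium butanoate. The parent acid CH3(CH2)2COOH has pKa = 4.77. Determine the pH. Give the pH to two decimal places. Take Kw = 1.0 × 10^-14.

CH3(CH2)2COO- is the conjugate base of the weak acid CH3(CH2)2COOH.
Ka = 10^(−4.77) = 1.70 × 10^-5
Kb = Kw/Ka = 1.0×10^-14 / 1.70 × 10^-5 = 5.88 × 10^-10
Kb = [OH-]²/(0.0841 − [OH-]) = 5.88 × 10^-10
Assume [OH-] ≪ 0.0841: [OH-] ≈ √(5.88 × 10^-10 × 0.0841) = 7.03 × 10^-6 M
pOH = −log(7.03 × 10^-6) = 5.15; pH = 14.00 − 5.15 = 8.85

pH = 8.85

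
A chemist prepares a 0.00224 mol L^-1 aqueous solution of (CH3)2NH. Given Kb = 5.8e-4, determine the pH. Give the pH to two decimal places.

pH = 10.95

(CH3)2NH + H2O ⇌ (CH3)2NH2+ + OH-
Let x = [OH-] at equilibrium. Kb = x²/(0.00224 − x).
x is not negligible relative to C₀; solve x² + 0.00058·x − 1.3e-06 = 0.
x = (−Kb + √(Kb² + 4·Kb·C₀))/2 = 8.86 × 10^-4 M
pOH = −log(8.86 × 10^-4) = 3.05; pH = 14.00 − 3.05 = 10.95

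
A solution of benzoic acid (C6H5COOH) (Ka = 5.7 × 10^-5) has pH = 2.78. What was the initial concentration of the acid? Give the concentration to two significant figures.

[H+] = 10^(-2.78) = 1.66 × 10^-3 M = x
Ka = x²/(C₀ − x) ⇒ C₀ = x + x²/Ka
C₀ = 1.66 × 10^-3 + (1.66 × 10^-3)²/(5.7 × 10^-5) = 5.00 × 10^-2 M

C₀ = 5.0 × 10^-2 M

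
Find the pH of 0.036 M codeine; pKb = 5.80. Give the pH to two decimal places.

C18H21NO3 + H2O ⇌ C18H22NO3+ + OH-
Kb = 10^(−5.80) = 1.58 × 10^-6
From the ICE table, Kb = [OH-]²/(0.036 − [OH-]) = 1.58 × 10^-6.
Since Kb ≪ C₀, [OH-] ≈ √(Kb·C₀) = 2.38 × 10^-4 M.
([OH-]/C₀ = 0.66% < 5%, so the approximation holds.)
pOH = 3.62, so pH = 14.00 − pOH = 10.38

pH = 10.38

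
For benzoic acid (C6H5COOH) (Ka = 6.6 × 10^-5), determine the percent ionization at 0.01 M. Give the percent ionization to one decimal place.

7.8%

C6H5COOH ⇌ C6H5COO- + H+; let x = [H+] at equilibrium.
Solve x² + 6.6e-05x − 6.6e-07 = 0 → x = 7.80 × 10^-4 M
% ionization = x/C₀ × 100% = 7.80 × 10^-4/0.01 × 100% = 7.8%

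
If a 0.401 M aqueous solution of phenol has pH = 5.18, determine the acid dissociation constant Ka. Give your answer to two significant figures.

Ka = 1.1 × 10^-10

[H+] = 10^(-5.18) = 6.61 × 10^-6 M
At equilibrium [HA] = 0.401 − 6.61 × 10^-6 = 4.01 × 10^-1 M
Ka = [H+][A-]/[HA] = (6.61 × 10^-6)² / 4.01 × 10^-1 = 1.1 × 10^-10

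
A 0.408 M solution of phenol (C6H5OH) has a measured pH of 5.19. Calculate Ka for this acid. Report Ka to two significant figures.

[H+] = 10^(-5.19) = 6.46 × 10^-6 M
At equilibrium [HA] = 0.408 − 6.46 × 10^-6 = 4.08 × 10^-1 M
Ka = [H+][A-]/[HA] = (6.46 × 10^-6)² / 4.08 × 10^-1 = 1.0 × 10^-10

Ka = 1.0 × 10^-10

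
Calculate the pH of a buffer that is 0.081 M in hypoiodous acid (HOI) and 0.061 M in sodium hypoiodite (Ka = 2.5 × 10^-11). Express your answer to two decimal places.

pH = 10.48

pKa = −log(2.5 × 10^-11) = 10.602
Using pH = pKa + log([base]/[acid]) with [base]/[acid] = 0.061/0.081:
pH = 10.602 + (-0.123) = 10.48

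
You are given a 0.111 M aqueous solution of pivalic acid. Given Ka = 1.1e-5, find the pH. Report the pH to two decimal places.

(CH3)3CCOOH ⇌ (CH3)3CCOO- + H+
Ka = [H+]²/(0.111 − [H+]) = 1.1 × 10^-5
Neglecting [H+] in the denominator: [H+] = √(1.1 × 10^-5 × 0.111) = 1.10 × 10^-3 M
([H+]/C₀ = 1% < 5%, so the approximation holds.)
pH = −log(1.10 × 10^-3) = 2.96

pH = 2.96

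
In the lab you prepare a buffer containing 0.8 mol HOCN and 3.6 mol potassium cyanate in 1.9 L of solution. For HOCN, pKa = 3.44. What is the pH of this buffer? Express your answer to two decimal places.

pH = 4.09

Henderson–Hasselbalch: pH = pKa + log([OCN-]/[HOCN]) = 3.44 + log(3.6/0.8)
pH = 3.44 + (+0.653) = 4.09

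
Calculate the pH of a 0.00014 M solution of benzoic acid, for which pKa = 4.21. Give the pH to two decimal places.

pH = 4.17

C6H5COOH ⇌ C6H5COO- + H+
Ka = 10^(−4.21) = 6.17 × 10^-5
From the ICE table, Ka = x²/(0.00014 − x) = 6.17 × 10^-5.
Here C₀/Ka ≈ 2.27, so the small-x approximation fails. Use the quadratic:
x = (−Ka + √(Ka² + 4·Ka·C₀))/2 = 6.71 × 10^-5 M
pH = −log(6.71 × 10^-5) = 4.17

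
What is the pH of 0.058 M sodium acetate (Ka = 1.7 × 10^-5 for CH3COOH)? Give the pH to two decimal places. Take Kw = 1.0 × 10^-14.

CH3COO- is the conjugate base of the weak acid CH3COOH.
Kb = Kw/Ka = 1.0×10^-14 / 1.7 × 10^-5 = 5.88 × 10^-10
Let x = [OH-] at equilibrium. Kb = x²/(0.058 − x).
Assume x ≪ 0.058: x ≈ √(5.88 × 10^-10 × 0.058) = 5.84 × 10^-6 M
pOH = −log(5.84 × 10^-6) = 5.23; pH = 14.00 − 5.23 = 8.77

pH = 8.77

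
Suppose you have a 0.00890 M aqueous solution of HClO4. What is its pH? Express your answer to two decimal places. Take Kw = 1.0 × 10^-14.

HClO4 is a strong acid and dissociates completely, so [H+] = 0.00890 M.
pH = -log(0.0089) = 2.05

pH = 2.05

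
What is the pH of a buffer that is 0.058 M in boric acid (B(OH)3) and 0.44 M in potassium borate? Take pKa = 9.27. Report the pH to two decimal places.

pH = pKa + log([A⁻]/[HA]) = 9.27 + log(0.44/0.058)
pH = 9.27 + (+0.880) = 10.15

pH = 10.15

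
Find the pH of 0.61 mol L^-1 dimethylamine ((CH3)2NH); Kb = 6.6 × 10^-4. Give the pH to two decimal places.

pH = 12.30

(CH3)2NH + H2O ⇌ (CH3)2NH2+ + OH-
From the ICE table, Kb = x²/(0.61 − x) = 6.6 × 10^-4.
Since Kb ≪ C₀, x ≈ √(Kb·C₀) = 2.01 × 10^-2 M.
Check: 3.3% ionized — well under 5%, approximation valid.
pOH = 1.70, so pH = 14.00 − pOH = 12.30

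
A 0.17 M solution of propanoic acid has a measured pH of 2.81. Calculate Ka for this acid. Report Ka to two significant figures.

[H+] = 10^(-2.81) = 1.55 × 10^-3 M
At equilibrium [HA] = 0.17 − 1.55 × 10^-3 = 1.68 × 10^-1 M
Ka = [H+][A-]/[HA] = (1.55 × 10^-3)² / 1.68 × 10^-1 = 1.4 × 10^-5

Ka = 1.4 × 10^-5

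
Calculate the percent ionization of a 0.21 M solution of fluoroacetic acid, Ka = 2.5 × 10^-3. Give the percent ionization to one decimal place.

10.3%

FCH2COOH ⇌ FCH2COO- + H+; let x = [H+] at equilibrium.
Ka = x²/(C₀ − x); solving the quadratic gives x = 2.17 × 10^-2 M.
% ionization = x/C₀ × 100% = 2.17 × 10^-2/0.21 × 100% = 10.3%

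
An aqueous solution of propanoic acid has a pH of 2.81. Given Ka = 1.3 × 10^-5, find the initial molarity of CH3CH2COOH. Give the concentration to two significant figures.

C₀ = 1.9 × 10^-1 M

[H+] = 10^(-2.81) = 1.55 × 10^-3 M = x
Ka = x²/(C₀ − x) ⇒ C₀ = x + x²/Ka
C₀ = 1.55 × 10^-3 + (1.55 × 10^-3)²/(1.3 × 10^-5) = 1.86 × 10^-1 M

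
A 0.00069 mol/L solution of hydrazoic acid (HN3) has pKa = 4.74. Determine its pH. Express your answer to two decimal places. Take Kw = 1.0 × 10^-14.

pH = 3.99

HN3 ⇌ N3- + H+
Ka = 10^(−4.74) = 1.82 × 10^-5
From the ICE table, Ka = x²/(0.00069 − x) = 1.82 × 10^-5.
Here C₀/Ka ≈ 37.9, so the small-x approximation fails. Use the quadratic:
x = (−Ka + √(Ka² + 4·Ka·C₀))/2 = 1.03 × 10^-4 M
pH = −log(1.03 × 10^-4) = 3.99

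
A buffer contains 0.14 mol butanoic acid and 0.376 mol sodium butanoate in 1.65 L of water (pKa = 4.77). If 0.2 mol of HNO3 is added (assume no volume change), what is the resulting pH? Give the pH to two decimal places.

pH = 4.48

Added H+ converts CH3(CH2)2COO- to CH3(CH2)2COOH: CH3(CH2)2COOH → 0.34 mol, CH3(CH2)2COO- → 0.176 mol.
Henderson–Hasselbalch with mole ratio 0.176/0.34: pH = 4.77 + (-0.286)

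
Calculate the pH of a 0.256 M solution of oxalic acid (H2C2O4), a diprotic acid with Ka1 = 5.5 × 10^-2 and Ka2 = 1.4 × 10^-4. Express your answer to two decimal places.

Ka1 ≫ Ka2, so treat the first dissociation as the only significant source of H+.
Ka1 = x²/(0.256 − x) = 5.5 × 10^-2
Solving the quadratic: x = (−Ka1 + √(Ka1² + 4·Ka1·C₀))/2 = 9.43 × 10^-2 M
pH = −log(9.43 × 10^-2) = 1.03

pH = 1.03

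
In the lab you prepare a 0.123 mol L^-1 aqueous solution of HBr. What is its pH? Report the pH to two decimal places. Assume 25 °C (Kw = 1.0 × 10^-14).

HBr is a strong acid and dissociates completely, so [H+] = 0.123 M.
pH = -log(0.123) = 0.91

pH = 0.91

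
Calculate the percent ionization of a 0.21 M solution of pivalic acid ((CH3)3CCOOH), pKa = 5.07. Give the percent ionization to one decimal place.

(CH3)3CCOOH ⇌ (CH3)3CCOO- + H+; let x = [H+] at equilibrium.
Ka = 10^(−5.07) = 8.51 × 10^-6
x ≈ √(Ka·C₀) = √(8.51 × 10^-6 × 0.21) = 1.34 × 10^-3 M
% ionization = x/C₀ × 100% = 1.34 × 10^-3/0.21 × 100% = 0.6%

0.6%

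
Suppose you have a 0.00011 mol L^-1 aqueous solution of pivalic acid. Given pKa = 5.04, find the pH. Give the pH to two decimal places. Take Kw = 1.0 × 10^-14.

pH = 4.56

(CH3)3CCOOH ⇌ (CH3)3CCOO- + H+
Ka = 10^(−5.04) = 9.12 × 10^-6
From the ICE table, Ka = x²/(0.00011 − x) = 9.12 × 10^-6.
The 5% rule fails; solving x² + Ka·x − Ka·C₀ = 0 exactly:
x = [−9.12e-06 + √(9.12e-06² + 4.01e-09)]/2 = 2.74 × 10^-5 M
pH = −log(2.74 × 10^-5) = 4.56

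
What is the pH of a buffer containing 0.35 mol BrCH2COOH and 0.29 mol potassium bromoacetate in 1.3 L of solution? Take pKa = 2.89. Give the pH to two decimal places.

pH = pKa + log([A⁻]/[HA]) = 2.89 + log(0.29/0.35)
pH = 2.89 + (-0.082) = 2.81

pH = 2.81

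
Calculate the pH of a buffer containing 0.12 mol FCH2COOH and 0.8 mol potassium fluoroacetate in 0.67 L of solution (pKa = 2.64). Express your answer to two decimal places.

Henderson–Hasselbalch: pH = pKa + log([FCH2COO-]/[FCH2COOH]) = 2.64 + log(0.8/0.12)
pH = 2.64 + (+0.824) = 3.46

pH = 3.46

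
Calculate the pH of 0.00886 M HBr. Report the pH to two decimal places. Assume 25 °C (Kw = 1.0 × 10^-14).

HBr is a strong acid and dissociates completely, so [H+] = 0.00886 M.
pH = -log(0.00886) = 2.05

pH = 2.05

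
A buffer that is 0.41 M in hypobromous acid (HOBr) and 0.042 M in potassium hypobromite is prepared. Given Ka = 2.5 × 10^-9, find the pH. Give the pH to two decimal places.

pH = 7.61

pKa = −log(2.5 × 10^-9) = 8.602
Using pH = pKa + log([base]/[acid]) with [base]/[acid] = 0.042/0.41:
pH = 8.602 + (-0.990) = 7.61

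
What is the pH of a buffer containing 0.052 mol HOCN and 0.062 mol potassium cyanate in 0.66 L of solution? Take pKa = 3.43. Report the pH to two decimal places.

pH = pKa + log([A⁻]/[HA]) = 3.43 + log(0.062/0.052)
pH = 3.43 + (+0.076) = 3.51

pH = 3.51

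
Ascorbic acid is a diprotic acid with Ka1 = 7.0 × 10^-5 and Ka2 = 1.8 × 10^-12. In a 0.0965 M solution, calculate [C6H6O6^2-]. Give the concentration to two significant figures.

First ionization gives [H+] ≈ [HC6H6O6-] = 2.60 × 10^-3 M.
Second step: Ka2 = [H+][C6H6O6^2-]/[HC6H6O6-] ≈ [C6H6O6^2-] (since [H+] ≈ [HC6H6O6-]).
So [C6H6O6^2-] ≈ Ka2.

1.8 × 10^-12 M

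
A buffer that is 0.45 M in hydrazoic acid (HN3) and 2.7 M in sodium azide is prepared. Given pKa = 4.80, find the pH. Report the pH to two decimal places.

pH = 5.58

Using pH = pKa + log([base]/[acid]) with [base]/[acid] = 2.7/0.45:
pH = 4.80 + (+0.778) = 5.58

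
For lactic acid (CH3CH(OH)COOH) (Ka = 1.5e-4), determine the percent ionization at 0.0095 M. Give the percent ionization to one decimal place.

CH3CH(OH)COOH ⇌ CH3CH(OH)COO- + H+; let x = [H+] at equilibrium.
Solve x² + 0.00015x − 1.42e-06 = 0 → x = 1.12 × 10^-3 M
% ionization = x/C₀ × 100% = 1.12 × 10^-3/0.0095 × 100% = 11.8%

11.8%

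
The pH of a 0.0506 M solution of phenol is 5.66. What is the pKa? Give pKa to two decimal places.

[H+] = 10^(-5.66) = 2.19 × 10^-6 M
At equilibrium [HA] = 0.0506 − 2.19 × 10^-6 = 5.06 × 10^-2 M
Ka = [H+][A-]/[HA] = (2.19 × 10^-6)² / 5.06 × 10^-2 = 9.48 × 10^-11
pKa = -log(9.48 × 10^-11) = 10.02

pKa = 10.02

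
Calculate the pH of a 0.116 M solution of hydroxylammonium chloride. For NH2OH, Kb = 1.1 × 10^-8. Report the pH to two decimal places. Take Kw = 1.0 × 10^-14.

pH = 3.49

NH3OH+ is the conjugate acid of the weak base NH2OH.
Ka = Kw/Kb = 1.0×10^-14 / 1.1 × 10^-8 = 9.09 × 10^-7
Ka = x²/(0.116 − x) = 9.09 × 10^-7
Assume x ≪ 0.116: x ≈ √(9.09 × 10^-7 × 0.116) = 3.25 × 10^-4 M
pH = −log(3.25 × 10^-4) = 3.49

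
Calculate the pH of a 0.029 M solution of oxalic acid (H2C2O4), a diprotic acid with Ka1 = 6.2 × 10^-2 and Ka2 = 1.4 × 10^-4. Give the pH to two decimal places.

Since Ka1 ≫ Ka2, the first ionization dominates [H+].
Ka1 = x²/(0.029 − x) = 6.2 × 10^-2
Solving the quadratic: x = (−Ka1 + √(Ka1² + 4·Ka1·C₀))/2 = 2.15 × 10^-2 M
pH = −log(2.15 × 10^-2) = 1.67

pH = 1.67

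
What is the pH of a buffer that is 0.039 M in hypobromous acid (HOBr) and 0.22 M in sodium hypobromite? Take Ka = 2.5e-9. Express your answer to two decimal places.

pH = 9.35

pKa = −log(2.5 × 10^-9) = 8.602
pH = pKa + log([A⁻]/[HA]) = 8.602 + log(0.22/0.039)
pH = 8.602 + (+0.751) = 9.35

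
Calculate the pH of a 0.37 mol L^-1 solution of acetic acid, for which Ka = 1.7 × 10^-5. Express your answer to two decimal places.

pH = 2.60

CH3COOH ⇌ CH3COO- + H+
Ka = [H+]²/(0.37 − [H+]) = 1.7 × 10^-5
Neglecting [H+] in the denominator: [H+] = √(1.7 × 10^-5 × 0.37) = 2.51 × 10^-3 M
Check: 0.68% ionized — well under 5%, approximation valid.
pH = −log[H+] = −log(2.51 × 10^-3) = 2.60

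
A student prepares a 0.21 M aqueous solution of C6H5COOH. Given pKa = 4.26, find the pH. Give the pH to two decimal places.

C6H5COOH ⇌ C6H5COO- + H+
Ka = 10^(−4.26) = 5.50 × 10^-5
Ka = x²/(0.21 − x) = 5.50 × 10^-5
Assume x ≪ 0.21: x ≈ √(5.50 × 10^-5 × 0.21) = 3.40 × 10^-3 M
Check: 1.6% ionized — well under 5%, approximation valid.
pH = −log[H+] = −log(3.40 × 10^-3) = 2.47

pH = 2.47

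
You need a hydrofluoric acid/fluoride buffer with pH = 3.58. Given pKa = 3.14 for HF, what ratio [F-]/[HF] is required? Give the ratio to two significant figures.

ratio = 2.8

pH = pKa + log(r) ⇒ log(r) = 3.58 − 3.14 = +0.44
r = [F-]/[HF] = 10^(+0.44) = 2.75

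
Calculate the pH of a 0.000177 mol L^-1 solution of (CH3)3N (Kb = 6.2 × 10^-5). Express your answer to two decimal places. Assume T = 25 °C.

pH = 9.89

(CH3)3N + H2O ⇌ (CH3)3NH+ + OH-
Kb = x²/(0.000177 − x) = 6.2 × 10^-5
The 5% rule fails; solving x² + Kb·x − Kb·C₀ = 0 exactly:
x = (−Kb + √(Kb² + 4·Kb·C₀))/2 = 7.82 × 10^-5 M
pOH = −log(7.82 × 10^-5) = 4.11; pH = 14.00 − 4.11 = 9.89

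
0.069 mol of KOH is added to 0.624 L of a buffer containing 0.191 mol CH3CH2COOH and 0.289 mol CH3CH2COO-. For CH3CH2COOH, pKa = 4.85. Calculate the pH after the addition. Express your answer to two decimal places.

OH- converts CH3CH2COOH to CH3CH2COO-: CH3CH2COOH → 0.122 mol, CH3CH2COO- → 0.358 mol.
Henderson–Hasselbalch with mole ratio 0.358/0.122: pH = 4.85 + (+0.468)

pH = 5.32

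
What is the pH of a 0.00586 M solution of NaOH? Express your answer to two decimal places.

NaOH is a strong base; [OH-] = 0.00586 M.
pOH = -log(0.00586) = 2.23
pH = 14.00 - 2.23 = 11.77

pH = 11.77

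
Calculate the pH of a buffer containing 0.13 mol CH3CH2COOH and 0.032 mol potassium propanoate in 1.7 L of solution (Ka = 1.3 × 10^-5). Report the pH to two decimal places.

pKa = −log(1.3 × 10^-5) = 4.886
Henderson–Hasselbalch: pH = pKa + log([CH3CH2COO-]/[CH3CH2COOH]) = 4.886 + log(0.032/0.13)
pH = 4.886 + (-0.609) = 4.28

pH = 4.28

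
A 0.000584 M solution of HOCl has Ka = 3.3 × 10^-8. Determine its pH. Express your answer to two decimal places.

pH = 5.36

HOCl ⇌ OCl- + H+
From the ICE table, Ka = [H+]²/(0.000584 − [H+]) = 3.3 × 10^-8.
Neglecting [H+] in the denominator: [H+] = √(3.3 × 10^-8 × 0.000584) = 4.39 × 10^-6 M
pH = −log[H+] = −log(4.39 × 10^-6) = 5.36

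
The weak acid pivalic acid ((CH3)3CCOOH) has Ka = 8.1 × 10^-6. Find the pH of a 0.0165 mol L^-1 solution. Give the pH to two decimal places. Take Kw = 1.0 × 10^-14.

pH = 3.44

(CH3)3CCOOH ⇌ (CH3)3CCOO- + H+
Ka = [H+]²/(0.0165 − [H+]) = 8.1 × 10^-6
Neglecting [H+] in the denominator: [H+] = √(8.1 × 10^-6 × 0.0165) = 3.66 × 10^-4 M
pH = −log(3.66 × 10^-4) = 3.44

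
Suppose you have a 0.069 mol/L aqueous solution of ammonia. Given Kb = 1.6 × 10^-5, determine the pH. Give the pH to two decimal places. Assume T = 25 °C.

NH3 + H2O ⇌ NH4+ + OH-
Kb = [OH-]²/(0.069 − [OH-]) = 1.6 × 10^-5
Neglecting [OH-] in the denominator: [OH-] = √(1.6 × 10^-5 × 0.069) = 1.05 × 10^-3 M
Check: 1.5% ionized — well under 5%, approximation valid.
pOH = −log(1.05 × 10^-3) = 2.98; pH = 14.00 − 2.98 = 11.02

pH = 11.02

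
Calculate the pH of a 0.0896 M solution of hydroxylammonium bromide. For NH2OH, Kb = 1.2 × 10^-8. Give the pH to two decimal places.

NH3OH+ is the conjugate acid of the weak base NH2OH.
Ka = Kw/Kb = 1.0×10^-14 / 1.2 × 10^-8 = 8.33 × 10^-7
Ka = [H+]²/(0.0896 − [H+]) = 8.33 × 10^-7
Since Ka ≪ C₀, [H+] ≈ √(Ka·C₀) = 2.73 × 10^-4 M.
Check: 0.3% ionized — well under 5%, approximation valid.
pH = −log(2.73 × 10^-4) = 3.56

pH = 3.56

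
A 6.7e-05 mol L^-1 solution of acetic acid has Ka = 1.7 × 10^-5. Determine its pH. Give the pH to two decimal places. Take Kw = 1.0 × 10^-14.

pH = 4.58

CH3COOH ⇌ CH3COO- + H+
Ka = x²/(6.7e-05 − x) = 1.7 × 10^-5
x is not negligible relative to C₀; solve x² + 1.7e-05·x − 1.14e-09 = 0.
x = [−1.7e-05 + √(1.7e-05² + 4.56e-09)]/2 = 2.63 × 10^-5 M
pH = −log[H+] = −log(2.63 × 10^-5) = 4.58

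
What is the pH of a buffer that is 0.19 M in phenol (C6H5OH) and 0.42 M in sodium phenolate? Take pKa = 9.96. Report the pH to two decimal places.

Using pH = pKa + log([base]/[acid]) with [base]/[acid] = 0.42/0.19:
pH = 9.96 + (+0.344) = 10.30

pH = 10.30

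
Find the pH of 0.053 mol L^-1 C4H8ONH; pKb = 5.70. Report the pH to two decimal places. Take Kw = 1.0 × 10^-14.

pH = 10.51

C4H8ONH + H2O ⇌ C4H8ONH2+ + OH-
Kb = 10^(−5.70) = 2.00 × 10^-6
From the ICE table, Kb = x²/(0.053 − x) = 2.00 × 10^-6.
Neglecting x in the denominator: x = √(2.00 × 10^-6 × 0.053) = 3.26 × 10^-4 M
(x/C₀ = 0.61% < 5%, so the approximation holds.)
pOH = −log(3.26 × 10^-4) = 3.49; pH = 14.00 − 3.49 = 10.51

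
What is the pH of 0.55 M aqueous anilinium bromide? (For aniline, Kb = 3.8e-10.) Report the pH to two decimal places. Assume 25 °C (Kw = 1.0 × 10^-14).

pH = 2.42

C6H5NH3+ is the conjugate acid of the weak base C6H5NH2.
Ka = Kw/Kb = 1.0×10^-14 / 3.8 × 10^-10 = 2.63 × 10^-5
Ka = [H+]²/(0.55 − [H+]) = 2.63 × 10^-5
Neglecting [H+] in the denominator: [H+] = √(2.63 × 10^-5 × 0.55) = 3.80 × 10^-3 M
([H+]/C₀ = 0.69% < 5%, so the approximation holds.)
pH = −log(3.80 × 10^-3) = 2.42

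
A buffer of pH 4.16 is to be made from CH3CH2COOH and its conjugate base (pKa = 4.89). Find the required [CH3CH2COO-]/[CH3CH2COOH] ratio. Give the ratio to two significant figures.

pH = pKa + log(r) ⇒ log(r) = 4.16 − 4.89 = -0.73
r = [CH3CH2COO-]/[CH3CH2COOH] = 10^(-0.73) = 0.186

ratio = 0.19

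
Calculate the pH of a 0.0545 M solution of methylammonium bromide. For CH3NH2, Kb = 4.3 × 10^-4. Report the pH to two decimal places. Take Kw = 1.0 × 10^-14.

CH3NH3+ is the conjugate acid of the weak base CH3NH2.
Ka = Kw/Kb = 1.0×10^-14 / 4.3 × 10^-4 = 2.33 × 10^-11
Ka = [H+]²/(0.0545 − [H+]) = 2.33 × 10^-11
Assume [H+] ≪ 0.0545: [H+] ≈ √(2.33 × 10^-11 × 0.0545) = 1.13 × 10^-6 M
pH = −log[H+] = −log(1.13 × 10^-6) = 5.95

pH = 5.95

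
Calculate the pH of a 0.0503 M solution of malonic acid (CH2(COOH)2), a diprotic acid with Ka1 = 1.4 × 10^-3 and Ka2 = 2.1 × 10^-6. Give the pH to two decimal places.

Since Ka1 ≫ Ka2, the first ionization dominates [H+].
Ka1 = x²/(0.0503 − x) = 1.4 × 10^-3
Solving the quadratic: x = (−Ka1 + √(Ka1² + 4·Ka1·C₀))/2 = 7.72 × 10^-3 M
pH = −log(7.72 × 10^-3) = 2.11

pH = 2.11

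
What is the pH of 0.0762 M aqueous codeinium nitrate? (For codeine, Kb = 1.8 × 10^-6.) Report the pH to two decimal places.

pH = 4.69

C18H22NO3+ is the conjugate acid of the weak base C18H21NO3.
Ka = Kw/Kb = 1.0×10^-14 / 1.8 × 10^-6 = 5.56 × 10^-9
Ka = [H+]²/(0.0762 − [H+]) = 5.56 × 10^-9
Assume [H+] ≪ 0.0762: [H+] ≈ √(5.56 × 10^-9 × 0.0762) = 2.06 × 10^-5 M
pH = −log(2.06 × 10^-5) = 4.69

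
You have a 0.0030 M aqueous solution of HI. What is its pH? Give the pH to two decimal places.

pH = 2.52

HI is a strong acid and dissociates completely, so [H+] = 0.0030 M.
pH = -log(0.003) = 2.52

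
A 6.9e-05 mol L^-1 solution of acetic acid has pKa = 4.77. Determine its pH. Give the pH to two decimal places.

CH3COOH ⇌ CH3COO- + H+
Ka = 10^(−4.77) = 1.70 × 10^-5
Ka = [H+]²/(6.9e-05 − [H+]) = 1.70 × 10^-5
Here C₀/Ka ≈ 4.06, so the small-[H+] approximation fails. Use the quadratic:
[H+] = (−Ka + √(Ka² + 4·Ka·C₀))/2 = 2.68 × 10^-5 M
pH = −log(2.68 × 10^-5) = 4.57

pH = 4.57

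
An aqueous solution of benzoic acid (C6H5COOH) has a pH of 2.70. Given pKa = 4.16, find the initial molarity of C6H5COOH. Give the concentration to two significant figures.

[H+] = 10^(-2.70) = 2.00 × 10^-3 M = x
Ka = 10^(−4.16) = 6.92 × 10^-5
Ka = x²/(C₀ − x) ⇒ C₀ = x + x²/Ka
C₀ = 2.00 × 10^-3 + (2.00 × 10^-3)²/(6.92 × 10^-5) = 5.98 × 10^-2 M

C₀ = 6.0 × 10^-2 M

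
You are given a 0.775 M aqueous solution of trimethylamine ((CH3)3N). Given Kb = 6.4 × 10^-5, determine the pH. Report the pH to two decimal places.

(CH3)3N + H2O ⇌ (CH3)3NH+ + OH-
From the ICE table, Kb = [OH-]²/(0.775 − [OH-]) = 6.4 × 10^-5.
Since Kb ≪ C₀, [OH-] ≈ √(Kb·C₀) = 7.04 × 10^-3 M.
pOH = −log(7.04 × 10^-3) = 2.15; pH = 14.00 − 2.15 = 11.85

pH = 11.85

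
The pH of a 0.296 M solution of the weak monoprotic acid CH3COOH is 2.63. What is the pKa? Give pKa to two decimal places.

[H+] = 10^(-2.63) = 2.34 × 10^-3 M
At equilibrium [HA] = 0.296 − 2.34 × 10^-3 = 2.94 × 10^-1 M
Ka = [H+][A-]/[HA] = (2.34 × 10^-3)² / 2.94 × 10^-1 = 1.86 × 10^-5
pKa = -log(1.86 × 10^-5) = 4.73

pKa = 4.73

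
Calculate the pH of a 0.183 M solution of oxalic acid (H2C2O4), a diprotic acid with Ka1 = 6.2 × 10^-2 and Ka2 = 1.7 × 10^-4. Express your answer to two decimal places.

Ka1 ≫ Ka2, so treat the first dissociation as the only significant source of H+.
Ka1 = x²/(0.183 − x) = 6.2 × 10^-2
Solving the quadratic: x = (−Ka1 + √(Ka1² + 4·Ka1·C₀))/2 = 7.99 × 10^-2 M
pH = −log(7.99 × 10^-2) = 1.10

pH = 1.10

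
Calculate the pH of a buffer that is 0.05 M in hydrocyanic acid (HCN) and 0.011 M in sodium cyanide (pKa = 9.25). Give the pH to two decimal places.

pH = 8.59

pH = pKa + log([A⁻]/[HA]) = 9.25 + log(0.011/0.05)
pH = 9.25 + (-0.658) = 8.59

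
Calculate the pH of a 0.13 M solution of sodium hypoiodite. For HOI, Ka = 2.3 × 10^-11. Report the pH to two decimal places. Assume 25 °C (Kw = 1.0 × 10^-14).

pH = 11.86

OI- is the conjugate base of the weak acid HOI.
Kb = Kw/Ka = 1.0×10^-14 / 2.3 × 10^-11 = 4.35 × 10^-4
Kb = x²/(0.13 − x) = 4.35 × 10^-4
Here C₀/Kb ≈ 299, so the small-x approximation fails. Use the quadratic:
x = [−0.000435 + √(0.000435² + 0.000226)]/2 = 7.31 × 10^-3 M
pOH = 2.14, so pH = 14.00 − pOH = 11.86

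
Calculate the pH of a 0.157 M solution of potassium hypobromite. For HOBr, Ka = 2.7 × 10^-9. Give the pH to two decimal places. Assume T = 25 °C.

pH = 10.88

OBr- is the conjugate base of the weak acid HOBr.
Kb = Kw/Ka = 1.0×10^-14 / 2.7 × 10^-9 = 3.70 × 10^-6
From the ICE table, Kb = [OH-]²/(0.157 − [OH-]) = 3.70 × 10^-6.
Neglecting [OH-] in the denominator: [OH-] = √(3.70 × 10^-6 × 0.157) = 7.62 × 10^-4 M
([OH-]/C₀ = 0.49% < 5%, so the approximation holds.)
pOH = 3.12, so pH = 14.00 − pOH = 10.88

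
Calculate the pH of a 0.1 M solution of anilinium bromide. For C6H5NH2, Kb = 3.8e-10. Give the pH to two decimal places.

C6H5NH3+ is the conjugate acid of the weak base C6H5NH2.
Ka = Kw/Kb = 1.0×10^-14 / 3.8 × 10^-10 = 2.63 × 10^-5
From the ICE table, Ka = [H+]²/(0.1 − [H+]) = 2.63 × 10^-5.
Since Ka ≪ C₀, [H+] ≈ √(Ka·C₀) = 1.62 × 10^-3 M.
pH = −log[H+] = −log(1.62 × 10^-3) = 2.79

pH = 2.79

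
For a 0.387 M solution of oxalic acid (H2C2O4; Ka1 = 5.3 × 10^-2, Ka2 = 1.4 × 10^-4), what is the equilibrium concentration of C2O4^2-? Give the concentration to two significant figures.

1.4 × 10^-4 M

First ionization gives [H+] ≈ [HC2O4-] = 1.19 × 10^-1 M.
Second step: Ka2 = [H+][C2O4^2-]/[HC2O4-] ≈ [C2O4^2-] (since [H+] ≈ [HC2O4-]).
So [C2O4^2-] ≈ Ka2.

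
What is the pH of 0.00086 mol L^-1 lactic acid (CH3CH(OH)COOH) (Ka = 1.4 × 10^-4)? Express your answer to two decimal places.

pH = 3.55

CH3CH(OH)COOH ⇌ CH3CH(OH)COO- + H+
Let x = [H+] at equilibrium. Ka = x²/(0.00086 − x).
The 5% rule fails; solving x² + Ka·x − Ka·C₀ = 0 exactly:
x = (−Ka + √(Ka² + 4·Ka·C₀))/2 = 2.84 × 10^-4 M
pH = −log[H+] = −log(2.84 × 10^-4) = 3.55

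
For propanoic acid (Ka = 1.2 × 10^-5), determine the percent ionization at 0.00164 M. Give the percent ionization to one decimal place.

8.2%

CH3CH2COOH ⇌ CH3CH2COO- + H+; let x = [H+] at equilibrium.
Ka = x²/(C₀ − x); solving the quadratic gives x = 1.34 × 10^-4 M.
Fraction ionized = 1.34 × 10^-4 / 0.00164 = 0.0817 → 8.2%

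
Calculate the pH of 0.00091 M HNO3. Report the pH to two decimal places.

pH = 3.04

HNO3 is a strong acid and dissociates completely, so [H+] = 0.00091 M.
pH = -log(0.00091) = 3.04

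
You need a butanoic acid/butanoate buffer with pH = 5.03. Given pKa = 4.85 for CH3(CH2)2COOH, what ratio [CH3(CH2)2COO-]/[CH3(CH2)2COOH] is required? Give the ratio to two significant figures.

pH = pKa + log(r) ⇒ log(r) = 5.03 − 4.85 = +0.18
r = [CH3(CH2)2COO-]/[CH3(CH2)2COOH] = 10^(+0.18) = 1.51

ratio = 1.5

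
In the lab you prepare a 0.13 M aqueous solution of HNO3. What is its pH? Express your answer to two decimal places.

HNO3 is a strong acid and dissociates completely, so [H+] = 0.13 M.
pH = -log(0.13) = 0.89

pH = 0.89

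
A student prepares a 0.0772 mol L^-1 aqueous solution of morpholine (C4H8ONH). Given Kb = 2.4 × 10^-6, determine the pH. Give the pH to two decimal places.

C4H8ONH + H2O ⇌ C4H8ONH2+ + OH-
Kb = x²/(0.0772 − x) = 2.4 × 10^-6
Since Kb ≪ C₀, x ≈ √(Kb·C₀) = 4.30 × 10^-4 M.
pOH = 3.37, so pH = 14.00 − pOH = 10.63

pH = 10.63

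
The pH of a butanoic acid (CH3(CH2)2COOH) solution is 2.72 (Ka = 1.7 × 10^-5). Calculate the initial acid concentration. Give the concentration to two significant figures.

[H+] = 10^(-2.72) = 1.91 × 10^-3 M = x
Ka = x²/(C₀ − x) ⇒ C₀ = x + x²/Ka
C₀ = 1.91 × 10^-3 + (1.91 × 10^-3)²/(1.7 × 10^-5) = 2.17 × 10^-1 M

C₀ = 2.2 × 10^-1 M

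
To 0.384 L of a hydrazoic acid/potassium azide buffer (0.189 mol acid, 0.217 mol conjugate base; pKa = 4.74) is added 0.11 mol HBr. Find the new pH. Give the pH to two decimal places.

pH = 4.29

Added H+ converts N3- to HN3: HN3 → 0.299 mol, N3- → 0.107 mol.
Henderson–Hasselbalch with mole ratio 0.107/0.299: pH = 4.74 + (-0.446)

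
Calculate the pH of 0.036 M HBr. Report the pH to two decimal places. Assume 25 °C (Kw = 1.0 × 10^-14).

pH = 1.44

HBr is a strong acid and dissociates completely, so [H+] = 0.036 M.
pH = -log(0.036) = 1.44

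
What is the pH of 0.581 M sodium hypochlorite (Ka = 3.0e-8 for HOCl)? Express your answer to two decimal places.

OCl- is the conjugate base of the weak acid HOCl.
Kb = Kw/Ka = 1.0×10^-14 / 3.0 × 10^-8 = 3.33 × 10^-7
From the ICE table, Kb = [OH-]²/(0.581 − [OH-]) = 3.33 × 10^-7.
Since Kb ≪ C₀, [OH-] ≈ √(Kb·C₀) = 4.40 × 10^-4 M.
pOH = 3.36, so pH = 14.00 − pOH = 10.64

pH = 10.64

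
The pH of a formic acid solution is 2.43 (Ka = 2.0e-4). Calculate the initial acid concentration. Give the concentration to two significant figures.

C₀ = 7.3 × 10^-2 M

[H+] = 10^(-2.43) = 3.72 × 10^-3 M = x
Ka = x²/(C₀ − x) ⇒ C₀ = x + x²/Ka
C₀ = 3.72 × 10^-3 + (3.72 × 10^-3)²/(2.0 × 10^-4) = 7.29 × 10^-2 M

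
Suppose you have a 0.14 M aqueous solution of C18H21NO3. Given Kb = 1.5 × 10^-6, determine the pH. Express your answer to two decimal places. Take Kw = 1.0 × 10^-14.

pH = 10.66

C18H21NO3 + H2O ⇌ C18H22NO3+ + OH-
From the ICE table, Kb = [OH-]²/(0.14 − [OH-]) = 1.5 × 10^-6.
Since Kb ≪ C₀, [OH-] ≈ √(Kb·C₀) = 4.58 × 10^-4 M.
([OH-]/C₀ = 0.33% < 5%, so the approximation holds.)
pOH = −log(4.58 × 10^-4) = 3.34; pH = 14.00 − 3.34 = 10.66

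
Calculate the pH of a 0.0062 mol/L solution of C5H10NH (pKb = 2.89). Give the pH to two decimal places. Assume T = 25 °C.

pH = 11.35

C5H10NH + H2O ⇌ C5H10NH2+ + OH-
Kb = 10^(−2.89) = 1.29 × 10^-3
Kb = x²/(0.0062 − x) = 1.29 × 10^-3
x is not negligible relative to C₀; solve x² + 0.00129·x − 8e-06 = 0.
x = [−0.00129 + √(0.00129² + 3.2e-05)]/2 = 2.26 × 10^-3 M
pOH = 2.65, so pH = 14.00 − pOH = 11.35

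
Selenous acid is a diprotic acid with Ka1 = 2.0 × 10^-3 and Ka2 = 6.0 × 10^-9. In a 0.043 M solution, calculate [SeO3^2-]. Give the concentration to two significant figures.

First ionization gives [H+] ≈ [HSeO3-] = 8.33 × 10^-3 M.
Second step: Ka2 = [H+][SeO3^2-]/[HSeO3-] ≈ [SeO3^2-] (since [H+] ≈ [HSeO3-]).
So [SeO3^2-] ≈ Ka2.

6.0 × 10^-9 M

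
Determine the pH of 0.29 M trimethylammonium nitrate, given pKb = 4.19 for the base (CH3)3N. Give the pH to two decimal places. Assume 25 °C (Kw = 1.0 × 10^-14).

pH = 5.17

(CH3)3NH+ is the conjugate acid of the weak base (CH3)3N.
Kb = 10^(−4.19) = 6.46 × 10^-5
Ka = Kw/Kb = 1.0×10^-14 / 6.46 × 10^-5 = 1.55 × 10^-10
From the ICE table, Ka = x²/(0.29 − x) = 1.55 × 10^-10.
Neglecting x in the denominator: x = √(1.55 × 10^-10 × 0.29) = 6.70 × 10^-6 M
Check: 0.0023% ionized — well under 5%, approximation valid.
pH = −log(6.70 × 10^-6) = 5.17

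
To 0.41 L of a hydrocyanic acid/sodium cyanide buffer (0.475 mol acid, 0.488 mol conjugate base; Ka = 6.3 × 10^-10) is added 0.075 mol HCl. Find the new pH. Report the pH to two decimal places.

pH = 9.08

Added H+ converts CN- to HCN: HCN → 0.55 mol, CN- → 0.413 mol.
pKa = −log(6.3 × 10^-10) = 9.201
pH = pKa + log(n_CN-/n_HCN) = 9.201 + log(0.413/0.55) = 9.201 + (-0.124)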